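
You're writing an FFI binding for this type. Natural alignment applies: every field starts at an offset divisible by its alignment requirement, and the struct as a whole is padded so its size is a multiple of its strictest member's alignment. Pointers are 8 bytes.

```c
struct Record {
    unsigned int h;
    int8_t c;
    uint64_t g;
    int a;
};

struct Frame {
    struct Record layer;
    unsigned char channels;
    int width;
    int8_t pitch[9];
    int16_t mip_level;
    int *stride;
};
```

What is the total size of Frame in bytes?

Record: h at 0 (size 4, align 4) → ends 4; c at 4 (size 1, align 1) → ends 5; pad 3 to align 8 for g; g at 8 (size 8, align 8) → ends 16; a at 16 (size 4, align 4) → ends 20; tail pad 4 to reach multiple of 8; total 24 bytes, alignment 8
layer at 0 (size 24, align 8) → ends 24
channels at 24 (size 1, align 1) → ends 25
pad 3 to align 4 for width
width at 28 (size 4, align 4) → ends 32
pitch at 32 (size 9, align 1) → ends 41
pad 1 to align 2 for mip_level
mip_level at 42 (size 2, align 2) → ends 44
pad 4 to align 8 for stride
stride at 48 (size 8, align 8) → ends 56
total 56 bytes, alignment 8

56 bytes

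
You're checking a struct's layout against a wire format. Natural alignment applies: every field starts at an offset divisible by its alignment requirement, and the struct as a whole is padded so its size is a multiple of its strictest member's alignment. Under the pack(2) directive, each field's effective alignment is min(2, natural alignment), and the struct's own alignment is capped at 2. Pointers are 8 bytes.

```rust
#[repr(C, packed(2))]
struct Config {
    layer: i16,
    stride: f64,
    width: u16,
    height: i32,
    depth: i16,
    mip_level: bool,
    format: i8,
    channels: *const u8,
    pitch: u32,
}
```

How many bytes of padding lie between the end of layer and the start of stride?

@0: layer [2B, align 2] → 2
@2: stride [8B, align 2] → 10

0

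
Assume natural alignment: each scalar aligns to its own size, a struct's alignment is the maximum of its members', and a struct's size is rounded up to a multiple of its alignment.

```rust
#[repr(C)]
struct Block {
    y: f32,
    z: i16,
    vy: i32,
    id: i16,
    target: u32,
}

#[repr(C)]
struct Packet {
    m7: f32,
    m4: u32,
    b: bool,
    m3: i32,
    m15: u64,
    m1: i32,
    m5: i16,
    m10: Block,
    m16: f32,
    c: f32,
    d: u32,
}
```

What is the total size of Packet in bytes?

64 bytes

Block: 0..4  y  (4B, 4-aligned); 4..6  z  (2B, 2-aligned); 6..8  -- padding (2B); 8..12  vy  (4B, 4-aligned); 12..14  id  (2B, 2-aligned); 14..16  -- padding (2B); 16..20  target  (4B, 4-aligned); sizeof = 20, alignof = 4
0..4  m7  (4B, 4-aligned)
4..8  m4  (4B, 4-aligned)
8..9  b  (1B, 1-aligned)
9..12  -- padding (3B)
12..16  m3  (4B, 4-aligned)
16..24  m15  (8B, 8-aligned)
24..28  m1  (4B, 4-aligned)
28..30  m5  (2B, 2-aligned)
30..32  -- padding (2B)
32..52  m10  (20B, 4-aligned)
52..56  m16  (4B, 4-aligned)
56..60  c  (4B, 4-aligned)
60..64  d  (4B, 4-aligned)
sizeof = 64, alignof = 8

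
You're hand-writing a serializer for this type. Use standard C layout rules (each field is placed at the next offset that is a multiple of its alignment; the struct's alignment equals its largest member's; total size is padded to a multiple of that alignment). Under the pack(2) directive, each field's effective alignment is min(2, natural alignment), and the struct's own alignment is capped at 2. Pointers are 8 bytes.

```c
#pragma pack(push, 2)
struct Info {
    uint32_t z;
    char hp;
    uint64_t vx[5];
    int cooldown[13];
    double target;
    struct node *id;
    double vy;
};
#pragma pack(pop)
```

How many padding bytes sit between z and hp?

0

z at 0 (size 4, align 2) → ends 4
hp at 4 (size 1, align 1) → ends 5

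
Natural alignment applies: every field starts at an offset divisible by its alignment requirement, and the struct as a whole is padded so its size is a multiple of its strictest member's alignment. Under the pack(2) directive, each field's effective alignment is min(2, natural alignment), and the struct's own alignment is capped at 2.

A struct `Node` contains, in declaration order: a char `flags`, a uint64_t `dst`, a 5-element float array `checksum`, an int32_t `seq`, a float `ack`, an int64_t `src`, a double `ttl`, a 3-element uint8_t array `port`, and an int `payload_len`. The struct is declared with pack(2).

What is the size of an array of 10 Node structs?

flags at 0 (size 1, align 1) → ends 1
pad 1 to align 2 for dst
dst at 2 (size 8, align 2) → ends 10
checksum at 10 (size 20, align 2) → ends 30
seq at 30 (size 4, align 2) → ends 34
ack at 34 (size 4, align 2) → ends 38
src at 38 (size 8, align 2) → ends 46
ttl at 46 (size 8, align 2) → ends 54
port at 54 (size 3, align 1) → ends 57
pad 1 to align 2 for payload_len
payload_len at 58 (size 4, align 2) → ends 62
total 62 bytes, alignment 2
array of 10: 10 × 62 = 620

620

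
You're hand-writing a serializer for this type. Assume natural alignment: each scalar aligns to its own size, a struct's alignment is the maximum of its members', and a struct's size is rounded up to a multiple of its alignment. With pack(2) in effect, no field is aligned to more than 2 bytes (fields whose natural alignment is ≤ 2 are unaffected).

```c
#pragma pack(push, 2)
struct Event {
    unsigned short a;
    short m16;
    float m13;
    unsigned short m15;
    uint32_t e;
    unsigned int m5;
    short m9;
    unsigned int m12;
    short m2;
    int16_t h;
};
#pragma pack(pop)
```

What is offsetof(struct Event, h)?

26

0..2  a  (2B, 2-aligned)
2..4  m16  (2B, 2-aligned)
4..8  m13  (4B, 2-aligned)
8..10  m15  (2B, 2-aligned)
10..14  e  (4B, 2-aligned)
14..18  m5  (4B, 2-aligned)
18..20  m9  (2B, 2-aligned)
20..24  m12  (4B, 2-aligned)
24..26  m2  (2B, 2-aligned)
26..28  h  (2B, 2-aligned)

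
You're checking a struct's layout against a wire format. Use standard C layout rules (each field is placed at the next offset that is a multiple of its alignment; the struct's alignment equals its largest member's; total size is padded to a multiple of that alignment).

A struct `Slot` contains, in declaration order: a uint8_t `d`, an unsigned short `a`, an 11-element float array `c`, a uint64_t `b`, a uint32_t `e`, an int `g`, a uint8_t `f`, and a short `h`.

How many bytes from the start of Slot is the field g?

0..1  d  (1B, 1-aligned)
1..2  -- padding (1B)
2..4  a  (2B, 2-aligned)
4..48  c  (44B, 4-aligned)
48..56  b  (8B, 8-aligned)
56..60  e  (4B, 4-aligned)
60..64  g  (4B, 4-aligned)

60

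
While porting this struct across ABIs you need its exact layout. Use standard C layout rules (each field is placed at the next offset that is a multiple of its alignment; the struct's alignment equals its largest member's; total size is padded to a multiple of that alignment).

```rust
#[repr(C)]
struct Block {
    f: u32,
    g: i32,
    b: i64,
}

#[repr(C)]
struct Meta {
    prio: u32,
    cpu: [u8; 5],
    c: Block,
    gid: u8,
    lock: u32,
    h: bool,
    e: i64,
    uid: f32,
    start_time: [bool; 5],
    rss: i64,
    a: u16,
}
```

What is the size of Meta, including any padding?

Block: f at 0 (size 4, align 4) → ends 4; g at 4 (size 4, align 4) → ends 8; b at 8 (size 8, align 8) → ends 16; total 16 bytes, alignment 8
prio at 0 (size 4, align 4) → ends 4
cpu at 4 (size 5, align 1) → ends 9
pad 7 to align 8 for c
c at 16 (size 16, align 8) → ends 32
gid at 32 (size 1, align 1) → ends 33
pad 3 to align 4 for lock
lock at 36 (size 4, align 4) → ends 40
h at 40 (size 1, align 1) → ends 41
pad 7 to align 8 for e
e at 48 (size 8, align 8) → ends 56
uid at 56 (size 4, align 4) → ends 60
start_time at 60 (size 5, align 1) → ends 65
pad 7 to align 8 for rss
rss at 72 (size 8, align 8) → ends 80
a at 80 (size 2, align 2) → ends 82
tail pad 6 to reach multiple of 8
total 88 bytes, alignment 8

88 bytes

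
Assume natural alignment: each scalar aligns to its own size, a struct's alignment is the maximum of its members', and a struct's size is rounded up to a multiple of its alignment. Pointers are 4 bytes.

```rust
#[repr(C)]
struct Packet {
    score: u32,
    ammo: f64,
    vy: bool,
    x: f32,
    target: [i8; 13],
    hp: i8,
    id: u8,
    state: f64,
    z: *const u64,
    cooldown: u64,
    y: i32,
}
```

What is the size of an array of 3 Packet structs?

0..4  score  (4B, 4-aligned)
4..8  -- padding (4B)
8..16  ammo  (8B, 8-aligned)
16..17  vy  (1B, 1-aligned)
17..20  -- padding (3B)
20..24  x  (4B, 4-aligned)
24..37  target  (13B, 1-aligned)
37..38  hp  (1B, 1-aligned)
38..39  id  (1B, 1-aligned)
39..40  -- padding (1B)
40..48  state  (8B, 8-aligned)
48..52  z  (4B, 4-aligned)
52..56  -- padding (4B)
56..64  cooldown  (8B, 8-aligned)
64..68  y  (4B, 4-aligned)
68..72  -- tail padding (4B)
sizeof = 72, alignof = 8
array of 3: 3 × 72 = 216

216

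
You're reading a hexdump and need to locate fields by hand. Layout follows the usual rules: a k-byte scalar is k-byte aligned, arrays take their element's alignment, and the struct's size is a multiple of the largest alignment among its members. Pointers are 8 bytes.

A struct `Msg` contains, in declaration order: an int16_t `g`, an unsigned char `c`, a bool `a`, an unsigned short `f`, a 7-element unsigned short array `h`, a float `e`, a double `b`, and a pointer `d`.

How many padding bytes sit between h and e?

0

0..2  g  (2B, 2-aligned)
2..3  c  (1B, 1-aligned)
3..4  a  (1B, 1-aligned)
4..6  f  (2B, 2-aligned)
6..20  h  (14B, 2-aligned)
20..24  e  (4B, 4-aligned)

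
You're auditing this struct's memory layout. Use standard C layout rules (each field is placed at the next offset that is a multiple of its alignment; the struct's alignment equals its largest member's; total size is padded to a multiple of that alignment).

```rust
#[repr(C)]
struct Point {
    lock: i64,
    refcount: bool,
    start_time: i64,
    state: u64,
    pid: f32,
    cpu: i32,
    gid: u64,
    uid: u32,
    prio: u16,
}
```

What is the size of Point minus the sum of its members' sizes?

9

0..8  lock  (8B, 8-aligned)
8..9  refcount  (1B, 1-aligned)
9..16  -- padding (7B)
16..24  start_time  (8B, 8-aligned)
24..32  state  (8B, 8-aligned)
32..36  pid  (4B, 4-aligned)
36..40  cpu  (4B, 4-aligned)
40..48  gid  (8B, 8-aligned)
48..52  uid  (4B, 4-aligned)
52..54  prio  (2B, 2-aligned)
54..56  -- tail padding (2B)
sizeof = 56, alignof = 8
data bytes 47, size 56 → padding 9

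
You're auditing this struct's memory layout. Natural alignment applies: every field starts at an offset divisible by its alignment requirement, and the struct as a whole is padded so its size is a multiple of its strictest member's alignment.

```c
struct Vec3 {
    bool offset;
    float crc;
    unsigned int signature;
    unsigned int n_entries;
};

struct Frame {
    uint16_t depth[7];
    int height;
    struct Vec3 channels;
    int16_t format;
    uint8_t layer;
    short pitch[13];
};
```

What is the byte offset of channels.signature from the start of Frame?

Vec3: 0..1  offset  (1B, 1-aligned); 1..4  -- padding (3B); 4..8  crc  (4B, 4-aligned); 8..12  signature  (4B, 4-aligned); 12..16  n_entries  (4B, 4-aligned); sizeof = 16, alignof = 4
0..14  depth  (14B, 2-aligned)
14..16  -- padding (2B)
16..20  height  (4B, 4-aligned)
20..36  channels  (16B, 4-aligned)
within Vec3: signature at 8
20 + 8 = 28

28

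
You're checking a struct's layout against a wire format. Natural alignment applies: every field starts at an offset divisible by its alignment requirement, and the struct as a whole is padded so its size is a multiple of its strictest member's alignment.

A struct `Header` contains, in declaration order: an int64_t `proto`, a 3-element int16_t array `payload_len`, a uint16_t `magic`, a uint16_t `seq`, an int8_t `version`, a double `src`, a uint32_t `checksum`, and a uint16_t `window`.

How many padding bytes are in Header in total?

7

@0: proto [8B, align 8] → 8
@8: payload_len [6B, align 2] → 14
@14: magic [2B, align 2] → 16
@16: seq [2B, align 2] → 18
@18: version [1B, align 1] → 19
+5 pad (align 8)
@24: src [8B, align 8] → 32
@32: checksum [4B, align 4] → 36
@36: window [2B, align 2] → 38
+2 tail pad (align 8)
size 40, align 8
data bytes 33, size 40 → padding 7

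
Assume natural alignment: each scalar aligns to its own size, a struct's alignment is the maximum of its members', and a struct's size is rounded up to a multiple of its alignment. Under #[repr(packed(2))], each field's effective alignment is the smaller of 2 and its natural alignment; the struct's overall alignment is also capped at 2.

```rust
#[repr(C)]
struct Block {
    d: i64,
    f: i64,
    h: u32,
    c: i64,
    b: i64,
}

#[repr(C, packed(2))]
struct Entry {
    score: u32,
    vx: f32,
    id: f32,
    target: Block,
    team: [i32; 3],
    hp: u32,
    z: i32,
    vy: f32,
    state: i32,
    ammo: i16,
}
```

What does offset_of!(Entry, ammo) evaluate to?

Block: 0..8  d  (8B, 8-aligned); 8..16  f  (8B, 8-aligned); 16..20  h  (4B, 4-aligned); 20..24  -- padding (4B); 24..32  c  (8B, 8-aligned); 32..40  b  (8B, 8-aligned); sizeof = 40, alignof = 8
0..4  score  (4B, 2-aligned)
4..8  vx  (4B, 2-aligned)
8..12  id  (4B, 2-aligned)
12..52  target  (40B, 2-aligned)
52..64  team  (12B, 2-aligned)
64..68  hp  (4B, 2-aligned)
68..72  z  (4B, 2-aligned)
72..76  vy  (4B, 2-aligned)
76..80  state  (4B, 2-aligned)
80..82  ammo  (2B, 2-aligned)

80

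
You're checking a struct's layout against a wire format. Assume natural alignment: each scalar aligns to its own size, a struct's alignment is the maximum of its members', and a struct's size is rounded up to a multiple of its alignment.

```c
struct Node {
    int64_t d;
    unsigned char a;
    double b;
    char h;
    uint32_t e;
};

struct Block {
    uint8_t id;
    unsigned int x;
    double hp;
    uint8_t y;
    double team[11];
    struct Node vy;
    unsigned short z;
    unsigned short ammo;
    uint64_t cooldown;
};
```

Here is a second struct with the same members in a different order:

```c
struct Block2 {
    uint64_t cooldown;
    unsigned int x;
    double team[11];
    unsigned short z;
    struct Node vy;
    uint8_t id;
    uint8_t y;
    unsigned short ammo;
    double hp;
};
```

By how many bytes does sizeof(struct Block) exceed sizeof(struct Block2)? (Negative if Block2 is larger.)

Node: d at 0 (size 8, align 8) → ends 8; a at 8 (size 1, align 1) → ends 9; pad 7 to align 8 for b; b at 16 (size 8, align 8) → ends 24; h at 24 (size 1, align 1) → ends 25; pad 3 to align 4 for e; e at 28 (size 4, align 4) → ends 32; total 32 bytes, alignment 8
id at 0 (size 1, align 1) → ends 1
pad 3 to align 4 for x
x at 4 (size 4, align 4) → ends 8
hp at 8 (size 8, align 8) → ends 16
y at 16 (size 1, align 1) → ends 17
pad 7 to align 8 for team
team at 24 (size 88, align 8) → ends 112
vy at 112 (size 32, align 8) → ends 144
z at 144 (size 2, align 2) → ends 146
ammo at 146 (size 2, align 2) → ends 148
pad 4 to align 8 for cooldown
cooldown at 152 (size 8, align 8) → ends 160
total 160 bytes, alignment 8
— Block2 —
cooldown at 0 (size 8, align 8) → ends 8
x at 8 (size 4, align 4) → ends 12
pad 4 to align 8 for team
team at 16 (size 88, align 8) → ends 104
z at 104 (size 2, align 2) → ends 106
pad 6 to align 8 for vy
vy at 112 (size 32, align 8) → ends 144
id at 144 (size 1, align 1) → ends 145
y at 145 (size 1, align 1) → ends 146
ammo at 146 (size 2, align 2) → ends 148
pad 4 to align 8 for hp
hp at 152 (size 8, align 8) → ends 160
total 160 bytes, alignment 8
160 − 160 = 0

0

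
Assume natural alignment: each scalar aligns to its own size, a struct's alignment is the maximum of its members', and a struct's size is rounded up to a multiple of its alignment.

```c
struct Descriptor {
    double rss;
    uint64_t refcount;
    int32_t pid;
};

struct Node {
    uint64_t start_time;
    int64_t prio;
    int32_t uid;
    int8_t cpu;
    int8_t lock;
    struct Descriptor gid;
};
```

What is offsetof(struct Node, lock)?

Descriptor: 0..8  rss  (8B, 8-aligned); 8..16  refcount  (8B, 8-aligned); 16..20  pid  (4B, 4-aligned); 20..24  -- tail padding (4B); sizeof = 24, alignof = 8
0..8  start_time  (8B, 8-aligned)
8..16  prio  (8B, 8-aligned)
16..20  uid  (4B, 4-aligned)
20..21  cpu  (1B, 1-aligned)
21..22  lock  (1B, 1-aligned)

21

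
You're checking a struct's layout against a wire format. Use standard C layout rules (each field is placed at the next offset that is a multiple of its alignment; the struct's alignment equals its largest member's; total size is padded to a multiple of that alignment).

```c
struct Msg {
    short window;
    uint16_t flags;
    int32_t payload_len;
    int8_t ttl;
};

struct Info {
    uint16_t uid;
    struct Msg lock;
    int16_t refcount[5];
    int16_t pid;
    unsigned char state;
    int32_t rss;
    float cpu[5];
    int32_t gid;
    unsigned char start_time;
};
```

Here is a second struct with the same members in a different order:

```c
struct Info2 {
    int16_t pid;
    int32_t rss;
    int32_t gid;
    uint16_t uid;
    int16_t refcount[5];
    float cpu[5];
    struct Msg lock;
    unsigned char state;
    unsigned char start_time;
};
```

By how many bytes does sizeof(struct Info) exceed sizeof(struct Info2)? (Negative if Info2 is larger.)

Msg: window at 0 (size 2, align 2) → ends 2; flags at 2 (size 2, align 2) → ends 4; payload_len at 4 (size 4, align 4) → ends 8; ttl at 8 (size 1, align 1) → ends 9; tail pad 3 to reach multiple of 4; total 12 bytes, alignment 4
uid at 0 (size 2, align 2) → ends 2
pad 2 to align 4 for lock
lock at 4 (size 12, align 4) → ends 16
refcount at 16 (size 10, align 2) → ends 26
pid at 26 (size 2, align 2) → ends 28
state at 28 (size 1, align 1) → ends 29
pad 3 to align 4 for rss
rss at 32 (size 4, align 4) → ends 36
cpu at 36 (size 20, align 4) → ends 56
gid at 56 (size 4, align 4) → ends 60
start_time at 60 (size 1, align 1) → ends 61
tail pad 3 to reach multiple of 4
total 64 bytes, alignment 4
— Info2 —
pid at 0 (size 2, align 2) → ends 2
pad 2 to align 4 for rss
rss at 4 (size 4, align 4) → ends 8
gid at 8 (size 4, align 4) → ends 12
uid at 12 (size 2, align 2) → ends 14
refcount at 14 (size 10, align 2) → ends 24
cpu at 24 (size 20, align 4) → ends 44
lock at 44 (size 12, align 4) → ends 56
state at 56 (size 1, align 1) → ends 57
start_time at 57 (size 1, align 1) → ends 58
tail pad 2 to reach multiple of 4
total 60 bytes, alignment 4
64 − 60 = 4

4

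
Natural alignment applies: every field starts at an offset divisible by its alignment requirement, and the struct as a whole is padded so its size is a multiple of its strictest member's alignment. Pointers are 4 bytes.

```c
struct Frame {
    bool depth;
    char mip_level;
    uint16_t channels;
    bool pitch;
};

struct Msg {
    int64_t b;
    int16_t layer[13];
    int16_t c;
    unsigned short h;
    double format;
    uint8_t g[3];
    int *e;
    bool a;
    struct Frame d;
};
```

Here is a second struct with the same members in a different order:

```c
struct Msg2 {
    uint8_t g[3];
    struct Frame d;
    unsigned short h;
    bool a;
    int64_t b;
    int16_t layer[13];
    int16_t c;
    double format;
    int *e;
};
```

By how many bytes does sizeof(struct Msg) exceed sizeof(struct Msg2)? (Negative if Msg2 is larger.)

-8

Frame: depth at 0 (size 1, align 1) → ends 1; mip_level at 1 (size 1, align 1) → ends 2; channels at 2 (size 2, align 2) → ends 4; pitch at 4 (size 1, align 1) → ends 5; tail pad 1 to reach multiple of 2; total 6 bytes, alignment 2
b at 0 (size 8, align 8) → ends 8
layer at 8 (size 26, align 2) → ends 34
c at 34 (size 2, align 2) → ends 36
h at 36 (size 2, align 2) → ends 38
pad 2 to align 8 for format
format at 40 (size 8, align 8) → ends 48
g at 48 (size 3, align 1) → ends 51
pad 1 to align 4 for e
e at 52 (size 4, align 4) → ends 56
a at 56 (size 1, align 1) → ends 57
pad 1 to align 2 for d
d at 58 (size 6, align 2) → ends 64
total 64 bytes, alignment 8
— Msg2 —
g at 0 (size 3, align 1) → ends 3
pad 1 to align 2 for d
d at 4 (size 6, align 2) → ends 10
h at 10 (size 2, align 2) → ends 12
a at 12 (size 1, align 1) → ends 13
pad 3 to align 8 for b
b at 16 (size 8, align 8) → ends 24
layer at 24 (size 26, align 2) → ends 50
c at 50 (size 2, align 2) → ends 52
pad 4 to align 8 for format
format at 56 (size 8, align 8) → ends 64
e at 64 (size 4, align 4) → ends 68
tail pad 4 to reach multiple of 8
total 72 bytes, alignment 8
64 − 72 = -8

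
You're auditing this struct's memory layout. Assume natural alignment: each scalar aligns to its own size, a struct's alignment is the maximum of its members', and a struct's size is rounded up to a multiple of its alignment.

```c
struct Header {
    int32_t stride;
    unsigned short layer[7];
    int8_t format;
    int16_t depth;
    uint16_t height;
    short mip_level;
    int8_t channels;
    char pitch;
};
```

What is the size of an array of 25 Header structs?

stride at 0 (size 4, align 4) → ends 4
layer at 4 (size 14, align 2) → ends 18
format at 18 (size 1, align 1) → ends 19
pad 1 to align 2 for depth
depth at 20 (size 2, align 2) → ends 22
height at 22 (size 2, align 2) → ends 24
mip_level at 24 (size 2, align 2) → ends 26
channels at 26 (size 1, align 1) → ends 27
pitch at 27 (size 1, align 1) → ends 28
total 28 bytes, alignment 4
array of 25: 25 × 28 = 700

700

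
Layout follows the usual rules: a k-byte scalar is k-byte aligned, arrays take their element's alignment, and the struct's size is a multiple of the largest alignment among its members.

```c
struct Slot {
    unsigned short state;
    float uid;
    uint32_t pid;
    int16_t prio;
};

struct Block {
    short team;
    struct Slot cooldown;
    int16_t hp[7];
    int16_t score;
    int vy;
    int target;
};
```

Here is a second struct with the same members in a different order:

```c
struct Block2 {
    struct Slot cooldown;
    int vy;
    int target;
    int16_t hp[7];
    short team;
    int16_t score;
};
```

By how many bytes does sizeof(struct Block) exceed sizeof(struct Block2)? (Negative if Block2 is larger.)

0

Slot: state at 0 (size 2, align 2) → ends 2; pad 2 to align 4 for uid; uid at 4 (size 4, align 4) → ends 8; pid at 8 (size 4, align 4) → ends 12; prio at 12 (size 2, align 2) → ends 14; tail pad 2 to reach multiple of 4; total 16 bytes, alignment 4
team at 0 (size 2, align 2) → ends 2
pad 2 to align 4 for cooldown
cooldown at 4 (size 16, align 4) → ends 20
hp at 20 (size 14, align 2) → ends 34
score at 34 (size 2, align 2) → ends 36
vy at 36 (size 4, align 4) → ends 40
target at 40 (size 4, align 4) → ends 44
total 44 bytes, alignment 4
— Block2 —
cooldown at 0 (size 16, align 4) → ends 16
vy at 16 (size 4, align 4) → ends 20
target at 20 (size 4, align 4) → ends 24
hp at 24 (size 14, align 2) → ends 38
team at 38 (size 2, align 2) → ends 40
score at 40 (size 2, align 2) → ends 42
tail pad 2 to reach multiple of 4
total 44 bytes, alignment 4
44 − 44 = 0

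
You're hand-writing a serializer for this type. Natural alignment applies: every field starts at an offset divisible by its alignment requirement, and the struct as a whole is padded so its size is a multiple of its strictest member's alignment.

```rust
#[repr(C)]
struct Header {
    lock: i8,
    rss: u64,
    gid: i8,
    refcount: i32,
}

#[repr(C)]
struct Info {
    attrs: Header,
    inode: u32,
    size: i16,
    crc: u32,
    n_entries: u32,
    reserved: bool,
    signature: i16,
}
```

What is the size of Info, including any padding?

48

Header: 0..1  lock  (1B, 1-aligned); 1..8  -- padding (7B); 8..16  rss  (8B, 8-aligned); 16..17  gid  (1B, 1-aligned); 17..20  -- padding (3B); 20..24  refcount  (4B, 4-aligned); sizeof = 24, alignof = 8
0..24  attrs  (24B, 8-aligned)
24..28  inode  (4B, 4-aligned)
28..30  size  (2B, 2-aligned)
30..32  -- padding (2B)
32..36  crc  (4B, 4-aligned)
36..40  n_entries  (4B, 4-aligned)
40..41  reserved  (1B, 1-aligned)
41..42  -- padding (1B)
42..44  signature  (2B, 2-aligned)
44..48  -- tail padding (4B)
sizeof = 48, alignof = 8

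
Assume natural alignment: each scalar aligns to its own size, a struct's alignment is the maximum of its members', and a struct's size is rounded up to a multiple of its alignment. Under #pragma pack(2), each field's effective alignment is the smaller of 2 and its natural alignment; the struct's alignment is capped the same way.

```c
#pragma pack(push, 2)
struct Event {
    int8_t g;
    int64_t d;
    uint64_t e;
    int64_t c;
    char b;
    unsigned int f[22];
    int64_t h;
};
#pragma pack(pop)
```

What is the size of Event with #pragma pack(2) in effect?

@0: g [1B, align 1] → 1
+1 pad (align 2)
@2: d [8B, align 2] → 10
@10: e [8B, align 2] → 18
@18: c [8B, align 2] → 26
@26: b [1B, align 1] → 27
+1 pad (align 2)
@28: f [88B, align 2] → 116
@116: h [8B, align 2] → 124
size 124, align 2

124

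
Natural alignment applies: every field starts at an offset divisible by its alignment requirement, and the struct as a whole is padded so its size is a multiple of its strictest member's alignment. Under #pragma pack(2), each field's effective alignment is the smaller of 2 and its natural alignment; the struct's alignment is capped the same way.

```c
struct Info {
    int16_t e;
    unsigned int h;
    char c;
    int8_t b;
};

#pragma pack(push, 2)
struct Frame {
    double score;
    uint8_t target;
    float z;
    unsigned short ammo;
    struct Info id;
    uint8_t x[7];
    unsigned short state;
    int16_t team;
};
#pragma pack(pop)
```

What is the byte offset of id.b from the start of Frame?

Info: @0: e [2B, align 2] → 2; +2 pad (align 4); @4: h [4B, align 4] → 8; @8: c [1B, align 1] → 9; @9: b [1B, align 1] → 10; +2 tail pad (align 4); size 12, align 4
@0: score [8B, align 2] → 8
@8: target [1B, align 1] → 9
+1 pad (align 2)
@10: z [4B, align 2] → 14
@14: ammo [2B, align 2] → 16
@16: id [12B, align 2] → 28
within Info: b at 9
16 + 9 = 25

25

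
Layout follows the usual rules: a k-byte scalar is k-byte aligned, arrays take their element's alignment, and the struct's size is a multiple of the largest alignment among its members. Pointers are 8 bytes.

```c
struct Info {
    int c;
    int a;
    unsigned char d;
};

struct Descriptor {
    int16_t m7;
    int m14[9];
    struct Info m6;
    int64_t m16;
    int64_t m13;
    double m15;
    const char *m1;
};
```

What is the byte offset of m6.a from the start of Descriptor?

44

Info: c at 0 (size 4, align 4) → ends 4; a at 4 (size 4, align 4) → ends 8; d at 8 (size 1, align 1) → ends 9; tail pad 3 to reach multiple of 4; total 12 bytes, alignment 4
m7 at 0 (size 2, align 2) → ends 2
pad 2 to align 4 for m14
m14 at 4 (size 36, align 4) → ends 40
m6 at 40 (size 12, align 4) → ends 52
within Info: a at 4
40 + 4 = 44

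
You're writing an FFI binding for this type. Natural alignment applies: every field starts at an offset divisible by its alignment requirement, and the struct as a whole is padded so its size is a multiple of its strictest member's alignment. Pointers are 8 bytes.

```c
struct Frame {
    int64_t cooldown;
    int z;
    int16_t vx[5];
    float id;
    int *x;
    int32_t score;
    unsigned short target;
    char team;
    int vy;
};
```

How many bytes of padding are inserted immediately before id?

0..8  cooldown  (8B, 8-aligned)
8..12  z  (4B, 4-aligned)
12..22  vx  (10B, 2-aligned)
22..24  -- padding (2B)
24..28  id  (4B, 4-aligned)

2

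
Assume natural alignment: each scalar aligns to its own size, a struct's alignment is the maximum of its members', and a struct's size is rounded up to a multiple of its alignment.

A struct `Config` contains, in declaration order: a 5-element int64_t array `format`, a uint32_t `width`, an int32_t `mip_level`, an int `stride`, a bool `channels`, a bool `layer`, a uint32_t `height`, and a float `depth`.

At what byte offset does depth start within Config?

@0: format [40B, align 8] → 40
@40: width [4B, align 4] → 44
@44: mip_level [4B, align 4] → 48
@48: stride [4B, align 4] → 52
@52: channels [1B, align 1] → 53
@53: layer [1B, align 1] → 54
+2 pad (align 4)
@56: height [4B, align 4] → 60
@60: depth [4B, align 4] → 64

60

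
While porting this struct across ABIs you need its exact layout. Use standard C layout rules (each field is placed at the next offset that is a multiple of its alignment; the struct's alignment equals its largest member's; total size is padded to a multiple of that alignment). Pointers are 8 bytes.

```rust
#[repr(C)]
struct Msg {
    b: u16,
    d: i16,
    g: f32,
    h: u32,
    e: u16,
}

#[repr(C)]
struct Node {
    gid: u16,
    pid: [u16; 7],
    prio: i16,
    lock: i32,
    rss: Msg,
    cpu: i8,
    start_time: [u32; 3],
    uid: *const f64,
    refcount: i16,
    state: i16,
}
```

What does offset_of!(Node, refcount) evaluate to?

Msg: @0: b [2B, align 2] → 2; @2: d [2B, align 2] → 4; @4: g [4B, align 4] → 8; @8: h [4B, align 4] → 12; @12: e [2B, align 2] → 14; +2 tail pad (align 4); size 16, align 4
@0: gid [2B, align 2] → 2
@2: pid [14B, align 2] → 16
@16: prio [2B, align 2] → 18
+2 pad (align 4)
@20: lock [4B, align 4] → 24
@24: rss [16B, align 4] → 40
@40: cpu [1B, align 1] → 41
+3 pad (align 4)
@44: start_time [12B, align 4] → 56
@56: uid [8B, align 8] → 64
@64: refcount [2B, align 2] → 66

64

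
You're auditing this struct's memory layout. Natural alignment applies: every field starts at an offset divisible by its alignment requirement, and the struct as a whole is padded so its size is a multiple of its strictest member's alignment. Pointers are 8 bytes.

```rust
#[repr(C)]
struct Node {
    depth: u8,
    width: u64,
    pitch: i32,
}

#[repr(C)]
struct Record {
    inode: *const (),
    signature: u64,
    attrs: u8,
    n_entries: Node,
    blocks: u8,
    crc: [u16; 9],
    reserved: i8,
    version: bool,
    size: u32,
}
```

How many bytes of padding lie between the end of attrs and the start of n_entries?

Node: @0: depth [1B, align 1] → 1; +7 pad (align 8); @8: width [8B, align 8] → 16; @16: pitch [4B, align 4] → 20; +4 tail pad (align 8); size 24, align 8
@0: inode [8B, align 8] → 8
@8: signature [8B, align 8] → 16
@16: attrs [1B, align 1] → 17
+7 pad (align 8)
@24: n_entries [24B, align 8] → 48

7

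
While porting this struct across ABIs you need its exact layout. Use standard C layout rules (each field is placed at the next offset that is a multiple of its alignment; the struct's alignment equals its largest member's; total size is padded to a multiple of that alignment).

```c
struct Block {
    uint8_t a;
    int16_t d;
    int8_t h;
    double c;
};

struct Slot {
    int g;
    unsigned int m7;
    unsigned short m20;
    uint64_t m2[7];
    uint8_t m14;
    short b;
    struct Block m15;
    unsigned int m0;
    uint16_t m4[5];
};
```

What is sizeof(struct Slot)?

112

Block: 0..1  a  (1B, 1-aligned); 1..2  -- padding (1B); 2..4  d  (2B, 2-aligned); 4..5  h  (1B, 1-aligned); 5..8  -- padding (3B); 8..16  c  (8B, 8-aligned); sizeof = 16, alignof = 8
0..4  g  (4B, 4-aligned)
4..8  m7  (4B, 4-aligned)
8..10  m20  (2B, 2-aligned)
10..16  -- padding (6B)
16..72  m2  (56B, 8-aligned)
72..73  m14  (1B, 1-aligned)
73..74  -- padding (1B)
74..76  b  (2B, 2-aligned)
76..80  -- padding (4B)
80..96  m15  (16B, 8-aligned)
96..100  m0  (4B, 4-aligned)
100..110  m4  (10B, 2-aligned)
110..112  -- tail padding (2B)
sizeof = 112, alignof = 8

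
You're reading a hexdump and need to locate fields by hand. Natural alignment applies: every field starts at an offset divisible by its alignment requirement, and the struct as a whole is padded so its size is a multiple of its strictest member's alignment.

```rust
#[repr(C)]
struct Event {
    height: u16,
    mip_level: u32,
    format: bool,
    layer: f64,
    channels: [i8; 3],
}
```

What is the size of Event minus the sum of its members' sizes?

14

0..2  height  (2B, 2-aligned)
2..4  -- padding (2B)
4..8  mip_level  (4B, 4-aligned)
8..9  format  (1B, 1-aligned)
9..16  -- padding (7B)
16..24  layer  (8B, 8-aligned)
24..27  channels  (3B, 1-aligned)
27..32  -- tail padding (5B)
sizeof = 32, alignof = 8
data bytes 18, size 32 → padding 14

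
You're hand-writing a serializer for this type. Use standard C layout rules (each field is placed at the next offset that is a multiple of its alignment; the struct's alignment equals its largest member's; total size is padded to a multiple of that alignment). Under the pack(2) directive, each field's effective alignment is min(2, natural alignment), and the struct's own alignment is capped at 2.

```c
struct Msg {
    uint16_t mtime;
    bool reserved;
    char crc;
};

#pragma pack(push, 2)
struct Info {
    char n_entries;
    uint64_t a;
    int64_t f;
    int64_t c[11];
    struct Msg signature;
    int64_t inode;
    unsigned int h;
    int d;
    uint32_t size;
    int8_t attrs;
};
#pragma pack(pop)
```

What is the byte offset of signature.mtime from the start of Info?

106

Msg: 0..2  mtime  (2B, 2-aligned); 2..3  reserved  (1B, 1-aligned); 3..4  crc  (1B, 1-aligned); sizeof = 4, alignof = 2
0..1  n_entries  (1B, 1-aligned)
1..2  -- padding (1B)
2..10  a  (8B, 2-aligned)
10..18  f  (8B, 2-aligned)
18..106  c  (88B, 2-aligned)
106..110  signature  (4B, 2-aligned)
within Msg: mtime at 0
106 + 0 = 106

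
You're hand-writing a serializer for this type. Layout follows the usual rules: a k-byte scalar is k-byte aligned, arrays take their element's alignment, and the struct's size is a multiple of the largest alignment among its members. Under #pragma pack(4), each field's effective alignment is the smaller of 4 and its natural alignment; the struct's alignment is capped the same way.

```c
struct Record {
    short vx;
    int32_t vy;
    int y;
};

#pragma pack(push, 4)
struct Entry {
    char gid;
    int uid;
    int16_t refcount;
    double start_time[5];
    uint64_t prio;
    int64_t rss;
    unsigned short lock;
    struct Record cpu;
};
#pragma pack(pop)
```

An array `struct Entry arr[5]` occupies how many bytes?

420

Record: vx at 0 (size 2, align 2) → ends 2; pad 2 to align 4 for vy; vy at 4 (size 4, align 4) → ends 8; y at 8 (size 4, align 4) → ends 12; total 12 bytes, alignment 4
gid at 0 (size 1, align 1) → ends 1
pad 3 to align 4 for uid
uid at 4 (size 4, align 4) → ends 8
refcount at 8 (size 2, align 2) → ends 10
pad 2 to align 4 for start_time
start_time at 12 (size 40, align 4) → ends 52
prio at 52 (size 8, align 4) → ends 60
rss at 60 (size 8, align 4) → ends 68
lock at 68 (size 2, align 2) → ends 70
pad 2 to align 4 for cpu
cpu at 72 (size 12, align 4) → ends 84
total 84 bytes, alignment 4
array of 5: 5 × 84 = 420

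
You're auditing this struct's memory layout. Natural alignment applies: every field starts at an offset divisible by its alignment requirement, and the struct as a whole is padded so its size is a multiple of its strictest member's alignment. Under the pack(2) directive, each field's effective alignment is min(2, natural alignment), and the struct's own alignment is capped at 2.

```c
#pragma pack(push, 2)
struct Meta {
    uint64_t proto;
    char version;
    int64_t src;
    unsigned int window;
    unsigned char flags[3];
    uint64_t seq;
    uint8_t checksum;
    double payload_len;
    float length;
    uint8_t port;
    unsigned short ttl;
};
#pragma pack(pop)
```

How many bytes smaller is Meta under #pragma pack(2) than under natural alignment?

12

natural layout:
  0..8  proto  (8B, 8-aligned)
  8..9  version  (1B, 1-aligned)
  9..16  -- padding (7B)
  16..24  src  (8B, 8-aligned)
  24..28  window  (4B, 4-aligned)
  28..31  flags  (3B, 1-aligned)
  31..32  -- padding (1B)
  32..40  seq  (8B, 8-aligned)
  40..41  checksum  (1B, 1-aligned)
  41..48  -- padding (7B)
  48..56  payload_len  (8B, 8-aligned)
  56..60  length  (4B, 4-aligned)
  60..61  port  (1B, 1-aligned)
  61..62  -- padding (1B)
  62..64  ttl  (2B, 2-aligned)
  sizeof = 64, alignof = 8
packed(2) layout:
  0..8  proto  (8B, 2-aligned)
  8..9  version  (1B, 1-aligned)
  9..10  -- padding (1B)
  10..18  src  (8B, 2-aligned)
  18..22  window  (4B, 2-aligned)
  22..25  flags  (3B, 1-aligned)
  25..26  -- padding (1B)
  26..34  seq  (8B, 2-aligned)
  34..35  checksum  (1B, 1-aligned)
  35..36  -- padding (1B)
  36..44  payload_len  (8B, 2-aligned)
  44..48  length  (4B, 2-aligned)
  48..49  port  (1B, 1-aligned)
  49..50  -- padding (1B)
  50..52  ttl  (2B, 2-aligned)
  sizeof = 52, alignof = 2
64 − 52 = 12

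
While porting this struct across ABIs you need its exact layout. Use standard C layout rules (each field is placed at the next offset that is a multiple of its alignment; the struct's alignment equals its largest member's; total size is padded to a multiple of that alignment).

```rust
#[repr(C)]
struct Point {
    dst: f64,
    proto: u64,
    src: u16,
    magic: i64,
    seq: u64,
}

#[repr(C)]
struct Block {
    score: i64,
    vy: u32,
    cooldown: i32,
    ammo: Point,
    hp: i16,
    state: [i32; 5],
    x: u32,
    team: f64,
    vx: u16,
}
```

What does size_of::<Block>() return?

Point: dst at 0 (size 8, align 8) → ends 8; proto at 8 (size 8, align 8) → ends 16; src at 16 (size 2, align 2) → ends 18; pad 6 to align 8 for magic; magic at 24 (size 8, align 8) → ends 32; seq at 32 (size 8, align 8) → ends 40; total 40 bytes, alignment 8
score at 0 (size 8, align 8) → ends 8
vy at 8 (size 4, align 4) → ends 12
cooldown at 12 (size 4, align 4) → ends 16
ammo at 16 (size 40, align 8) → ends 56
hp at 56 (size 2, align 2) → ends 58
pad 2 to align 4 for state
state at 60 (size 20, align 4) → ends 80
x at 80 (size 4, align 4) → ends 84
pad 4 to align 8 for team
team at 88 (size 8, align 8) → ends 96
vx at 96 (size 2, align 2) → ends 98
tail pad 6 to reach multiple of 8
total 104 bytes, alignment 8

104 bytes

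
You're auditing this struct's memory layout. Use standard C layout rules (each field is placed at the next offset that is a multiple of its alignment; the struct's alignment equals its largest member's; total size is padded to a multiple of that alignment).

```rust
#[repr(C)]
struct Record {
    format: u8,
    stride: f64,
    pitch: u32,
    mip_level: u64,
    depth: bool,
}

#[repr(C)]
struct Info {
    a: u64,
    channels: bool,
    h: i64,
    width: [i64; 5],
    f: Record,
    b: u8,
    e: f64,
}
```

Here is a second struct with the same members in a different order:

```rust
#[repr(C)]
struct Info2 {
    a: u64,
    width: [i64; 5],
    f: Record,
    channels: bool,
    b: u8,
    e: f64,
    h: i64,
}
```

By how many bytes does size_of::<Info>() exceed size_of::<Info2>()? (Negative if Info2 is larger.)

Record: 0..1  format  (1B, 1-aligned); 1..8  -- padding (7B); 8..16  stride  (8B, 8-aligned); 16..20  pitch  (4B, 4-aligned); 20..24  -- padding (4B); 24..32  mip_level  (8B, 8-aligned); 32..33  depth  (1B, 1-aligned); 33..40  -- tail padding (7B); sizeof = 40, alignof = 8
0..8  a  (8B, 8-aligned)
8..9  channels  (1B, 1-aligned)
9..16  -- padding (7B)
16..24  h  (8B, 8-aligned)
24..64  width  (40B, 8-aligned)
64..104  f  (40B, 8-aligned)
104..105  b  (1B, 1-aligned)
105..112  -- padding (7B)
112..120  e  (8B, 8-aligned)
sizeof = 120, alignof = 8
— Info2 —
0..8  a  (8B, 8-aligned)
8..48  width  (40B, 8-aligned)
48..88  f  (40B, 8-aligned)
88..89  channels  (1B, 1-aligned)
89..90  b  (1B, 1-aligned)
90..96  -- padding (6B)
96..104  e  (8B, 8-aligned)
104..112  h  (8B, 8-aligned)
sizeof = 112, alignof = 8
120 − 112 = 8

8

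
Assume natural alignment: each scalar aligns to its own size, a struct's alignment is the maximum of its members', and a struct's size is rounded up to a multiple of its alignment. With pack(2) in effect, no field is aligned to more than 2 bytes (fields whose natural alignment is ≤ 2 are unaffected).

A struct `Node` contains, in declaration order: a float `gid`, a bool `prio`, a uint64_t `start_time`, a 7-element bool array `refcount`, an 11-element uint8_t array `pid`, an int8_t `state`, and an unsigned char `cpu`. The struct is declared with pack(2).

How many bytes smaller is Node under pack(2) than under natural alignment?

natural layout:
  gid at 0 (size 4, align 4) → ends 4
  prio at 4 (size 1, align 1) → ends 5
  pad 3 to align 8 for start_time
  start_time at 8 (size 8, align 8) → ends 16
  refcount at 16 (size 7, align 1) → ends 23
  pid at 23 (size 11, align 1) → ends 34
  state at 34 (size 1, align 1) → ends 35
  cpu at 35 (size 1, align 1) → ends 36
  tail pad 4 to reach multiple of 8
  total 40 bytes, alignment 8
packed(2) layout:
  gid at 0 (size 4, align 2) → ends 4
  prio at 4 (size 1, align 1) → ends 5
  pad 1 to align 2 for start_time
  start_time at 6 (size 8, align 2) → ends 14
  refcount at 14 (size 7, align 1) → ends 21
  pid at 21 (size 11, align 1) → ends 32
  state at 32 (size 1, align 1) → ends 33
  cpu at 33 (size 1, align 1) → ends 34
  total 34 bytes, alignment 2
40 − 34 = 6

6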